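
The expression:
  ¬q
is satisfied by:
  {q: False}


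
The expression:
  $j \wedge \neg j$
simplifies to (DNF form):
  $\text{False}$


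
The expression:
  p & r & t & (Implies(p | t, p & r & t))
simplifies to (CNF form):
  p & r & t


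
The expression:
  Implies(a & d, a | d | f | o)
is always true.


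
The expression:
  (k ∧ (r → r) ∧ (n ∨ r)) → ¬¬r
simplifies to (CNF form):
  r ∨ ¬k ∨ ¬n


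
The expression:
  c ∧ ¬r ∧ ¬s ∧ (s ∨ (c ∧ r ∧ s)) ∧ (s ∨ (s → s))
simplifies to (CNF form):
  False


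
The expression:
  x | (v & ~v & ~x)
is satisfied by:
  {x: True}


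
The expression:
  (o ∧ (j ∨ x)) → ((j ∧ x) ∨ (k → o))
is always true.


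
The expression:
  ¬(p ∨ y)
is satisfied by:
  {y: False, p: False}


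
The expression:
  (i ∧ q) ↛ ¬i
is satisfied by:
  {i: True, q: True}


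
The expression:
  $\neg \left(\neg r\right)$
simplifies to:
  $r$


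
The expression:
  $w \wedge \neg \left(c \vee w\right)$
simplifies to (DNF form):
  $\text{False}$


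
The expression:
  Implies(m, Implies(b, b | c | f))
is always true.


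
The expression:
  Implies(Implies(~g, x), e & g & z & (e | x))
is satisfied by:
  {e: True, z: True, g: False, x: False}
  {e: True, z: False, g: False, x: False}
  {z: True, x: False, e: False, g: False}
  {x: False, z: False, e: False, g: False}
  {g: True, e: True, z: True, x: False}
  {x: True, g: True, e: True, z: True}


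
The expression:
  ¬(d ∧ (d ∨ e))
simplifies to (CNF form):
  ¬d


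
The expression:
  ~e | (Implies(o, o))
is always true.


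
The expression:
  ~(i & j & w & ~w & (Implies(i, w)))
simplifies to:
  True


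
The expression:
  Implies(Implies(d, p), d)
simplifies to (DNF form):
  d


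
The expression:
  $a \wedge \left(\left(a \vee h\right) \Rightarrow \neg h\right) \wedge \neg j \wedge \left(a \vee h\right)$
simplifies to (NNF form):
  $a \wedge \neg h \wedge \neg j$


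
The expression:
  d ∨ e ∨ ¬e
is always true.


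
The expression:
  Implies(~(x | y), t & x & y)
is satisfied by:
  {y: True, x: True}
  {y: True, x: False}
  {x: True, y: False}


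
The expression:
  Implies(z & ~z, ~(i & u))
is always true.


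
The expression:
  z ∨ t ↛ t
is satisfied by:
  {z: True}


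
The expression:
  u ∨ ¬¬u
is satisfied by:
  {u: True}


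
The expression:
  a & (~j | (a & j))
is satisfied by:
  {a: True}


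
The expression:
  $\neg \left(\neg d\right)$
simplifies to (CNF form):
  $d$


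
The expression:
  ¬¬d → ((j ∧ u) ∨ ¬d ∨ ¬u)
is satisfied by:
  {j: True, u: False, d: False}
  {u: False, d: False, j: False}
  {j: True, d: True, u: False}
  {d: True, u: False, j: False}
  {j: True, u: True, d: False}
  {u: True, j: False, d: False}
  {j: True, d: True, u: True}


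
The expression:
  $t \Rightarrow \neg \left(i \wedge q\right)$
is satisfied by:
  {t: False, i: False, q: False}
  {q: True, t: False, i: False}
  {i: True, t: False, q: False}
  {q: True, i: True, t: False}
  {t: True, q: False, i: False}
  {q: True, t: True, i: False}
  {i: True, t: True, q: False}


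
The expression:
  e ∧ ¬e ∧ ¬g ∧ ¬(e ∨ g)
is never true.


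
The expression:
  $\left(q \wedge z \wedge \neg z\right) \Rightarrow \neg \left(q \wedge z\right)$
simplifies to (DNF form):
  $\text{True}$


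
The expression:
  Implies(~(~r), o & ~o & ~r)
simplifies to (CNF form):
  ~r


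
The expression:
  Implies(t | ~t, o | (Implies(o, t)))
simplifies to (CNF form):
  True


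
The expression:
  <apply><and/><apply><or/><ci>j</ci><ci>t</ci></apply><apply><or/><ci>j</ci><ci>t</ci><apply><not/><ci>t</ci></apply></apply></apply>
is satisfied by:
  {t: True, j: True}
  {t: True, j: False}
  {j: True, t: False}


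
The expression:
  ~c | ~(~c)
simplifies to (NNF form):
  True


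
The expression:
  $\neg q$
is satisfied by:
  {q: False}


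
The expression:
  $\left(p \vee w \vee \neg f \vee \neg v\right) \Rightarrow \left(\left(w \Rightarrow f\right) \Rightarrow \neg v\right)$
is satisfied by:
  {w: True, p: False, v: False, f: False}
  {p: True, w: True, f: False, v: False}
  {f: False, w: False, p: False, v: False}
  {p: True, f: False, w: False, v: False}
  {f: True, w: True, p: False, v: False}
  {f: True, p: True, w: True, v: False}
  {f: True, w: False, p: False, v: False}
  {f: True, p: True, w: False, v: False}
  {v: True, w: True, f: False, p: False}
  {v: True, p: True, w: True, f: False}
  {v: True, f: True, w: False, p: False}


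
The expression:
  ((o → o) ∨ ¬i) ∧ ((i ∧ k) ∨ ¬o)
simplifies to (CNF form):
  (i ∨ ¬o) ∧ (k ∨ ¬o)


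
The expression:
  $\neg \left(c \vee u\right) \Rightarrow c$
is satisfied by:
  {c: True, u: True}
  {c: True, u: False}
  {u: True, c: False}


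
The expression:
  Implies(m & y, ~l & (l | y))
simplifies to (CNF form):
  ~l | ~m | ~y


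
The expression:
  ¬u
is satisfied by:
  {u: False}


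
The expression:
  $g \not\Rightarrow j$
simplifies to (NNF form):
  $g \wedge \neg j$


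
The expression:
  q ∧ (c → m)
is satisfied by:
  {m: True, q: True, c: False}
  {q: True, c: False, m: False}
  {m: True, c: True, q: True}


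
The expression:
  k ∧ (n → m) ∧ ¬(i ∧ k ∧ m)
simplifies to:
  k ∧ (m ∨ ¬n) ∧ (¬i ∨ ¬m)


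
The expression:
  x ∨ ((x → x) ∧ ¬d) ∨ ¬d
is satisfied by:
  {x: True, d: False}
  {d: False, x: False}
  {d: True, x: True}


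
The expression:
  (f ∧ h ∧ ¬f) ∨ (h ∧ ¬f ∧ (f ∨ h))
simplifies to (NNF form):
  h ∧ ¬f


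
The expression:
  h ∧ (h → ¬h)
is never true.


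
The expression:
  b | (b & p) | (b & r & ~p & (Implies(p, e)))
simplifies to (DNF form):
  b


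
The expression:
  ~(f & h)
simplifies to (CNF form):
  ~f | ~h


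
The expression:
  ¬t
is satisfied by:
  {t: False}


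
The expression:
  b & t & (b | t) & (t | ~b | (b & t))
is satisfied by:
  {t: True, b: True}


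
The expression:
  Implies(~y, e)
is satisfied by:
  {y: True, e: True}
  {y: True, e: False}
  {e: True, y: False}


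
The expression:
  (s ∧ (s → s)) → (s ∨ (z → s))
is always true.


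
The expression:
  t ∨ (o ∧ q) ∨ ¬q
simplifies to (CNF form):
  o ∨ t ∨ ¬q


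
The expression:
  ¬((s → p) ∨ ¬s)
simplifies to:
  s ∧ ¬p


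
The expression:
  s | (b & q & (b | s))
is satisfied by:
  {q: True, s: True, b: True}
  {q: True, s: True, b: False}
  {s: True, b: True, q: False}
  {s: True, b: False, q: False}
  {q: True, b: True, s: False}


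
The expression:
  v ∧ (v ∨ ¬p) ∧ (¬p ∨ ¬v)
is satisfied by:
  {v: True, p: False}


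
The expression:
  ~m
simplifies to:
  ~m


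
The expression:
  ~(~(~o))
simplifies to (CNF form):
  ~o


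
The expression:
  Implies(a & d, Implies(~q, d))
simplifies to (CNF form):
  True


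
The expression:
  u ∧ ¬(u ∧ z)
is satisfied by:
  {u: True, z: False}


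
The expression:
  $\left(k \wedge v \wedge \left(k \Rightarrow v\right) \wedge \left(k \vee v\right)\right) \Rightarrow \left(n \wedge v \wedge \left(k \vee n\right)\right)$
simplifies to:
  $n \vee \neg k \vee \neg v$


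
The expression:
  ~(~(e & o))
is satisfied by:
  {e: True, o: True}


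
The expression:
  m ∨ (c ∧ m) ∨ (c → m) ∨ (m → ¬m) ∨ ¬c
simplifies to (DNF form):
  True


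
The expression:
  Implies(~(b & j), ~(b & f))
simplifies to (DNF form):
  j | ~b | ~f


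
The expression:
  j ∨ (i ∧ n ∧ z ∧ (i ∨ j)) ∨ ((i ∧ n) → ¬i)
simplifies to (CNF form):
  j ∨ z ∨ ¬i ∨ ¬n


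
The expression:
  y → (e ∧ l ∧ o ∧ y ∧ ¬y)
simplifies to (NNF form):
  ¬y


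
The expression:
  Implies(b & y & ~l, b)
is always true.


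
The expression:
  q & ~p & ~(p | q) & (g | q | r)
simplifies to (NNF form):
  False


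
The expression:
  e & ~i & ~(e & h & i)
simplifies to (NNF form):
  e & ~i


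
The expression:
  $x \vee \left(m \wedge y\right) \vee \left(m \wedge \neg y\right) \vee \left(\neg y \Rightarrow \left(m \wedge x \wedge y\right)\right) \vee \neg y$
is always true.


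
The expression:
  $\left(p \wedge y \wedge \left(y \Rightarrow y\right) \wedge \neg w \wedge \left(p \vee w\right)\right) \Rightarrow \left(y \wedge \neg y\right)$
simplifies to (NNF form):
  $w \vee \neg p \vee \neg y$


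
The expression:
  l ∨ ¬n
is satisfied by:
  {l: True, n: False}
  {n: False, l: False}
  {n: True, l: True}


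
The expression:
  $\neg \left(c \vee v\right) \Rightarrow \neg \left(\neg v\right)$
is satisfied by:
  {c: True, v: True}
  {c: True, v: False}
  {v: True, c: False}


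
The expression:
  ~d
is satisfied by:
  {d: False}


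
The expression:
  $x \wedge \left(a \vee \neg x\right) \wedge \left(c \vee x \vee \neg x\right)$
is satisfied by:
  {a: True, x: True}


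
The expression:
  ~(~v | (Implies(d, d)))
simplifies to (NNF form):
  False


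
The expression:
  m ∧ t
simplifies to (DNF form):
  m ∧ t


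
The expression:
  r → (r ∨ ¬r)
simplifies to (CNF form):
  True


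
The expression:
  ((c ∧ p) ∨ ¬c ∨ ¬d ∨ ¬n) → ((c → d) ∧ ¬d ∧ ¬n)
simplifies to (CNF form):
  (c ∨ ¬n) ∧ (d ∨ ¬c) ∧ (n ∨ ¬d) ∧ (¬n ∨ ¬p)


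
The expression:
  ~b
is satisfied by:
  {b: False}


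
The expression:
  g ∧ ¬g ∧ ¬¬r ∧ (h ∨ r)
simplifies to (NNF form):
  False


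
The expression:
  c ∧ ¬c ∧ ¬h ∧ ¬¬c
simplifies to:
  False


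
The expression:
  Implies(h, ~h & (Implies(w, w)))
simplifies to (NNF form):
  ~h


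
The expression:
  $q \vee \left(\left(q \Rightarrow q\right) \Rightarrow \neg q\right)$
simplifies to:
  $\text{True}$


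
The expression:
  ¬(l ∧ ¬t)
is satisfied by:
  {t: True, l: False}
  {l: False, t: False}
  {l: True, t: True}


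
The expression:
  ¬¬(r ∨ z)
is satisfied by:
  {r: True, z: True}
  {r: True, z: False}
  {z: True, r: False}


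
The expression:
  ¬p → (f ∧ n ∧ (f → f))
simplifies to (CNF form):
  (f ∨ p) ∧ (n ∨ p)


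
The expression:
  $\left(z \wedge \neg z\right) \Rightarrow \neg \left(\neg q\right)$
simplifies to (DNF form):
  $\text{True}$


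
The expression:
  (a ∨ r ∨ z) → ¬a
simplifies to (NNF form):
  ¬a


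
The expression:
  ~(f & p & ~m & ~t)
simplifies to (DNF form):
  m | t | ~f | ~p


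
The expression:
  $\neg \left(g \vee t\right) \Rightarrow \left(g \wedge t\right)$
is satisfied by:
  {t: True, g: True}
  {t: True, g: False}
  {g: True, t: False}


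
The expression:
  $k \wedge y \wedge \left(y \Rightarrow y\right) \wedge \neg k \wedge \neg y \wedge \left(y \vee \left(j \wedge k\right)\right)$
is never true.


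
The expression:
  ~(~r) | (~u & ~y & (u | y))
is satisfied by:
  {r: True}


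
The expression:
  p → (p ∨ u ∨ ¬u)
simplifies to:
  True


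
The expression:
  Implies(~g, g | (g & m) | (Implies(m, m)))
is always true.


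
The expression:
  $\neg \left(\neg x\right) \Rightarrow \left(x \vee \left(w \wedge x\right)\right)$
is always true.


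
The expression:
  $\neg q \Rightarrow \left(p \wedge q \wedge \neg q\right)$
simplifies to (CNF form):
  $q$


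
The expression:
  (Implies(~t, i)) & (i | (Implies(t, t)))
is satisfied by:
  {i: True, t: True}
  {i: True, t: False}
  {t: True, i: False}


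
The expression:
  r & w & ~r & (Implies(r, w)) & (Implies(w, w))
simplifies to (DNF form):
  False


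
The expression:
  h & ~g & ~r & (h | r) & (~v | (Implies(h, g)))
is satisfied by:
  {h: True, g: False, v: False, r: False}


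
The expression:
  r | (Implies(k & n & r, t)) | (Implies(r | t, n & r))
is always true.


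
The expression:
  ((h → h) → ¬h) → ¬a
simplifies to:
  h ∨ ¬a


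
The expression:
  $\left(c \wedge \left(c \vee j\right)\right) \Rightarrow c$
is always true.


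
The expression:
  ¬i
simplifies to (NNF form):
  ¬i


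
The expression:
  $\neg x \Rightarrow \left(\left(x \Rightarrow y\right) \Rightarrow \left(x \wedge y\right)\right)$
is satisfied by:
  {x: True}


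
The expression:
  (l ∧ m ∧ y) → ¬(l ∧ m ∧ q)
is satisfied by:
  {l: False, m: False, q: False, y: False}
  {y: True, l: False, m: False, q: False}
  {q: True, l: False, m: False, y: False}
  {y: True, q: True, l: False, m: False}
  {m: True, y: False, l: False, q: False}
  {y: True, m: True, l: False, q: False}
  {q: True, m: True, y: False, l: False}
  {y: True, q: True, m: True, l: False}
  {l: True, q: False, m: False, y: False}
  {y: True, l: True, q: False, m: False}
  {q: True, l: True, y: False, m: False}
  {y: True, q: True, l: True, m: False}
  {m: True, l: True, q: False, y: False}
  {y: True, m: True, l: True, q: False}
  {q: True, m: True, l: True, y: False}


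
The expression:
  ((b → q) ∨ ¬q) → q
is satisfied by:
  {q: True}


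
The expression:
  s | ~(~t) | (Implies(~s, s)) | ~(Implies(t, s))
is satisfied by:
  {t: True, s: True}
  {t: True, s: False}
  {s: True, t: False}


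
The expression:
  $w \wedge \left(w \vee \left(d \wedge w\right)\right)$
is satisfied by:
  {w: True}


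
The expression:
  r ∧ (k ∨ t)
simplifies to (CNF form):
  r ∧ (k ∨ t)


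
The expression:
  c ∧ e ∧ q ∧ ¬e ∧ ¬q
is never true.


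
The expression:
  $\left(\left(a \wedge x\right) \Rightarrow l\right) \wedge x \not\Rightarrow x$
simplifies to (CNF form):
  $\text{False}$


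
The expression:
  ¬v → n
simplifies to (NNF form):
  n ∨ v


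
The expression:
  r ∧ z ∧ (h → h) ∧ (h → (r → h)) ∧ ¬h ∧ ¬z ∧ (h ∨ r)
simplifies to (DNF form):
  False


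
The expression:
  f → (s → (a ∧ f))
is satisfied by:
  {a: True, s: False, f: False}
  {s: False, f: False, a: False}
  {f: True, a: True, s: False}
  {f: True, s: False, a: False}
  {a: True, s: True, f: False}
  {s: True, a: False, f: False}
  {f: True, s: True, a: True}


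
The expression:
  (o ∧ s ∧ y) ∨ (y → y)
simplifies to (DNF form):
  True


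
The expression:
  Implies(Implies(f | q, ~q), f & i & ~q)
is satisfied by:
  {i: True, q: True, f: True}
  {i: True, q: True, f: False}
  {q: True, f: True, i: False}
  {q: True, f: False, i: False}
  {i: True, f: True, q: False}


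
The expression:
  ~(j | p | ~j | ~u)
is never true.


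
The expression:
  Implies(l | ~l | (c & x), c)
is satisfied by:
  {c: True}


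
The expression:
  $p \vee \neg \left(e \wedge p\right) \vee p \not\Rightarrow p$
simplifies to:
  $\text{True}$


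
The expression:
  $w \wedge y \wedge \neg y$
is never true.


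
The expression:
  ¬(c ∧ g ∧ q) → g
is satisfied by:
  {g: True}


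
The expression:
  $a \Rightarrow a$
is always true.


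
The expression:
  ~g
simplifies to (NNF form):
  ~g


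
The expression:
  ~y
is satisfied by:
  {y: False}


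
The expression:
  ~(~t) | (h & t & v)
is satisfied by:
  {t: True}


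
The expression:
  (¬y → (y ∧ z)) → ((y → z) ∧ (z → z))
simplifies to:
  z ∨ ¬y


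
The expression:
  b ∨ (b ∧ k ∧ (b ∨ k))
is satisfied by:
  {b: True}


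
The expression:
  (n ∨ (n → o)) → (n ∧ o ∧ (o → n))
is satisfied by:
  {o: True, n: True}


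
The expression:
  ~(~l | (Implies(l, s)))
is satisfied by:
  {l: True, s: False}


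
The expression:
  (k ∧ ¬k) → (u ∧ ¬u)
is always true.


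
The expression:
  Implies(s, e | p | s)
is always true.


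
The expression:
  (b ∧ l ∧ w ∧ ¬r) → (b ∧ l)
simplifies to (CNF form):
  True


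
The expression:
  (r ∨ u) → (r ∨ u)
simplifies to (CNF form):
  True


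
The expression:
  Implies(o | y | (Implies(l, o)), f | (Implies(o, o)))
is always true.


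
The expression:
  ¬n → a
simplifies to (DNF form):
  a ∨ n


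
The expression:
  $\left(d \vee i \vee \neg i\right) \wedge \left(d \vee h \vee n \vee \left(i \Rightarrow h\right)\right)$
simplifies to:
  $d \vee h \vee n \vee \neg i$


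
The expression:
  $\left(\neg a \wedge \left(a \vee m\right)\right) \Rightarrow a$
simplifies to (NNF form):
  $a \vee \neg m$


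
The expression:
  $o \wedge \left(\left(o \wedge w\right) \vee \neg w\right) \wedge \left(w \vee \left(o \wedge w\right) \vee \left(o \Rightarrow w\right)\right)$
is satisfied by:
  {w: True, o: True}


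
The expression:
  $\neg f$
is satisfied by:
  {f: False}


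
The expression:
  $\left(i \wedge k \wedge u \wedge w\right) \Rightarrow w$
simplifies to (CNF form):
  $\text{True}$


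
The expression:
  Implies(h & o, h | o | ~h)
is always true.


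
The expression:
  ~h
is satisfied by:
  {h: False}


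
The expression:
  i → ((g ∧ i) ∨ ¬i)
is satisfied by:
  {g: True, i: False}
  {i: False, g: False}
  {i: True, g: True}


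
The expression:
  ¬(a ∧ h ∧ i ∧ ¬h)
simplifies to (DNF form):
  True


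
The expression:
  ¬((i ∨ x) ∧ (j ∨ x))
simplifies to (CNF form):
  ¬x ∧ (¬i ∨ ¬j)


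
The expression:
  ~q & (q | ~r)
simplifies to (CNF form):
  ~q & ~r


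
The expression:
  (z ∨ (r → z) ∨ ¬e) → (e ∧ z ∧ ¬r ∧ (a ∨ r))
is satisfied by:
  {e: True, r: True, a: True, z: False}
  {e: True, r: True, a: False, z: False}
  {e: True, z: True, a: True, r: False}


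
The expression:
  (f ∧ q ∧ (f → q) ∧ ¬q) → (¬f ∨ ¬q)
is always true.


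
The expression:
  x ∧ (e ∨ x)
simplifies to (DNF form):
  x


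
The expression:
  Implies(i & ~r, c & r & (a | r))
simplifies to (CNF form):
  r | ~i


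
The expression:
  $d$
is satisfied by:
  {d: True}


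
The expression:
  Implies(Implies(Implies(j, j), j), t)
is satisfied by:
  {t: True, j: False}
  {j: False, t: False}
  {j: True, t: True}


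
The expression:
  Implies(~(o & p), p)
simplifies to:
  p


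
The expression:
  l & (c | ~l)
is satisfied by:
  {c: True, l: True}


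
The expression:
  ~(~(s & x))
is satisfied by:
  {s: True, x: True}


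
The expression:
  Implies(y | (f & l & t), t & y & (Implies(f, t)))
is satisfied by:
  {t: False, l: False, y: False, f: False}
  {f: True, t: False, l: False, y: False}
  {l: True, f: False, t: False, y: False}
  {f: True, l: True, t: False, y: False}
  {t: True, f: False, l: False, y: False}
  {f: True, t: True, l: False, y: False}
  {l: True, t: True, f: False, y: False}
  {y: True, t: True, f: False, l: False}
  {y: True, f: True, t: True, l: False}
  {y: True, l: True, t: True, f: False}
  {f: True, y: True, l: True, t: True}


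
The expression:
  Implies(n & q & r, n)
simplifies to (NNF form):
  True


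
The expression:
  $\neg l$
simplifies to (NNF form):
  $\neg l$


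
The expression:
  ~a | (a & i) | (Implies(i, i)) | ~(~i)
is always true.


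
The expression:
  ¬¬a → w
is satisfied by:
  {w: True, a: False}
  {a: False, w: False}
  {a: True, w: True}


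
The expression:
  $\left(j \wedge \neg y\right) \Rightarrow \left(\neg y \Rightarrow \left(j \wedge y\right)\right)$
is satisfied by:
  {y: True, j: False}
  {j: False, y: False}
  {j: True, y: True}


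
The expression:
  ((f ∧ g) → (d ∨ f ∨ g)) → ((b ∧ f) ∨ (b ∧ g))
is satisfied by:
  {b: True, g: True, f: True}
  {b: True, g: True, f: False}
  {b: True, f: True, g: False}


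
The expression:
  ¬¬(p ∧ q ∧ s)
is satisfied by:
  {p: True, s: True, q: True}


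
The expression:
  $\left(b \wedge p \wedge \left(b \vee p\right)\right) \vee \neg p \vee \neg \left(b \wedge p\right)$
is always true.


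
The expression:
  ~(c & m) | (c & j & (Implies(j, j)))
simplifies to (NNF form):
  j | ~c | ~m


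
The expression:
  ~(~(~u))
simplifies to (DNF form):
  ~u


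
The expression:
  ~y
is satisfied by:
  {y: False}


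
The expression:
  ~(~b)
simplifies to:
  b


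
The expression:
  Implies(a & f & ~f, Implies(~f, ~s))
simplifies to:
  True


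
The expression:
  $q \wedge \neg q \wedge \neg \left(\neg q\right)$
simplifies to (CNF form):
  $\text{False}$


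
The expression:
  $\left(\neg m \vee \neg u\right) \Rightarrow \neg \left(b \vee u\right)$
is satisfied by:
  {m: True, b: False, u: False}
  {m: False, b: False, u: False}
  {u: True, m: True, b: False}
  {u: True, b: True, m: True}


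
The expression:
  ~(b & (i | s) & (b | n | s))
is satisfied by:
  {s: False, b: False, i: False}
  {i: True, s: False, b: False}
  {s: True, i: False, b: False}
  {i: True, s: True, b: False}
  {b: True, i: False, s: False}


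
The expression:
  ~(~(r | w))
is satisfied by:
  {r: True, w: True}
  {r: True, w: False}
  {w: True, r: False}


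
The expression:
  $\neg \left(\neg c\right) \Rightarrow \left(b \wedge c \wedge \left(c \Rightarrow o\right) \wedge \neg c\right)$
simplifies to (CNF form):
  $\neg c$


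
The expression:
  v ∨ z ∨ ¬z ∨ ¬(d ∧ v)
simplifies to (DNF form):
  True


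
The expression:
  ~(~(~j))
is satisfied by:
  {j: False}


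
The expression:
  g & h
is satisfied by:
  {h: True, g: True}


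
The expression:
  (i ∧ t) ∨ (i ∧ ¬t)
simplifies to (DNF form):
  i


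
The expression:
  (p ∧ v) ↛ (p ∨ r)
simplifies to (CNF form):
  False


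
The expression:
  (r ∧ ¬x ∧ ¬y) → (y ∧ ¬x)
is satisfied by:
  {y: True, x: True, r: False}
  {y: True, x: False, r: False}
  {x: True, y: False, r: False}
  {y: False, x: False, r: False}
  {r: True, y: True, x: True}
  {r: True, y: True, x: False}
  {r: True, x: True, y: False}


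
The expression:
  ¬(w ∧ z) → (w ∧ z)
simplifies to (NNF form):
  w ∧ z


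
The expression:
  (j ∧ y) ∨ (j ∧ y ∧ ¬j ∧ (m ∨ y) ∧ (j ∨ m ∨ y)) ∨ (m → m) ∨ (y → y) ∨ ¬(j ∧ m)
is always true.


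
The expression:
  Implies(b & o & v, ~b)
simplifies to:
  ~b | ~o | ~v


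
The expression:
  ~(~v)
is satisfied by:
  {v: True}


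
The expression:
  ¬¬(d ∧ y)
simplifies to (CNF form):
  d ∧ y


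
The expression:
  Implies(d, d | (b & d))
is always true.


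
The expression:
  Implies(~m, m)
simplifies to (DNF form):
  m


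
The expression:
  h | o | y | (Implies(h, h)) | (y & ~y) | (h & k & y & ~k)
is always true.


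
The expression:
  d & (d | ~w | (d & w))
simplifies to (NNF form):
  d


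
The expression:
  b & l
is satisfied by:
  {b: True, l: True}


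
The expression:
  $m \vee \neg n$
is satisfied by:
  {m: True, n: False}
  {n: False, m: False}
  {n: True, m: True}


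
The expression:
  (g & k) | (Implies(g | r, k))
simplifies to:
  k | (~g & ~r)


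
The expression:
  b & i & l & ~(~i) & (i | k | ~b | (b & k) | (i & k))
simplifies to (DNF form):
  b & i & l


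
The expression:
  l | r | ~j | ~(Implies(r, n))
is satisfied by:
  {r: True, l: True, j: False}
  {r: True, l: False, j: False}
  {l: True, r: False, j: False}
  {r: False, l: False, j: False}
  {r: True, j: True, l: True}
  {r: True, j: True, l: False}
  {j: True, l: True, r: False}


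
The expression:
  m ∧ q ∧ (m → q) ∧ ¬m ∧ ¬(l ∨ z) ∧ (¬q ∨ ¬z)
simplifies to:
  False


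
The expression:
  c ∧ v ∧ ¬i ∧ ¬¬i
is never true.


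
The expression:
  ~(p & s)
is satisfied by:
  {s: False, p: False}
  {p: True, s: False}
  {s: True, p: False}


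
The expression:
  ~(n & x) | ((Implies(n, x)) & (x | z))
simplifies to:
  True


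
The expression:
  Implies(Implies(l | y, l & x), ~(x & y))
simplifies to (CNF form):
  ~l | ~x | ~y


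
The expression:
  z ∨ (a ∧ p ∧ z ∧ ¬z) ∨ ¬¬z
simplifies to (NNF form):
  z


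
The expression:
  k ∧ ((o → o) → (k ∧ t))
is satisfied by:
  {t: True, k: True}


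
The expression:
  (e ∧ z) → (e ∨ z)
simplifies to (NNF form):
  True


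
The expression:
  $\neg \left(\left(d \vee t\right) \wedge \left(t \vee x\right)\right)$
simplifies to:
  $\neg t \wedge \left(\neg d \vee \neg x\right)$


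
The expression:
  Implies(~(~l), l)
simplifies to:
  True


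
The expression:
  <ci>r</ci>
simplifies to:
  <ci>r</ci>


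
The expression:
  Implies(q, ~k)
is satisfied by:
  {k: False, q: False}
  {q: True, k: False}
  {k: True, q: False}


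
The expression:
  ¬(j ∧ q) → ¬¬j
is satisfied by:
  {j: True}


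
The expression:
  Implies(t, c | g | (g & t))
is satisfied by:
  {c: True, g: True, t: False}
  {c: True, g: False, t: False}
  {g: True, c: False, t: False}
  {c: False, g: False, t: False}
  {c: True, t: True, g: True}
  {c: True, t: True, g: False}
  {t: True, g: True, c: False}


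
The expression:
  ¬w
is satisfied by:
  {w: False}


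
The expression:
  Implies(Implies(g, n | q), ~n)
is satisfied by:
  {n: False}


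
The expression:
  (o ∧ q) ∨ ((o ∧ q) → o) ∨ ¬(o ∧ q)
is always true.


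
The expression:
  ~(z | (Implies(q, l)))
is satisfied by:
  {q: True, z: False, l: False}


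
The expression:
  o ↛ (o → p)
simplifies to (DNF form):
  o ∧ ¬p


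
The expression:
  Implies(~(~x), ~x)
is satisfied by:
  {x: False}


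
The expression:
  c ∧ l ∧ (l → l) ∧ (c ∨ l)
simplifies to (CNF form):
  c ∧ l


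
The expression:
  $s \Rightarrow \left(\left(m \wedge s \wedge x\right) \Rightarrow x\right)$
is always true.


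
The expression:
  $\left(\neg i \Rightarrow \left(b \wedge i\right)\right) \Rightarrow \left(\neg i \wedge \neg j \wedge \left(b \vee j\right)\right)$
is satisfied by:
  {i: False}


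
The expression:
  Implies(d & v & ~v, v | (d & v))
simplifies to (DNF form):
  True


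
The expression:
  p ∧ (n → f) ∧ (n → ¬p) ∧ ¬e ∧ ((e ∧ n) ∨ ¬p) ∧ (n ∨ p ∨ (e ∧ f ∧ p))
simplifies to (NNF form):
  False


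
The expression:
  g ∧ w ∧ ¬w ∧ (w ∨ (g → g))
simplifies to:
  False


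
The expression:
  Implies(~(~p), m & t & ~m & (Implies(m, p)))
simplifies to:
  ~p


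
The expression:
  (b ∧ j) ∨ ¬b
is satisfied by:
  {j: True, b: False}
  {b: False, j: False}
  {b: True, j: True}


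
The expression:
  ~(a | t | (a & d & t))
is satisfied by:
  {t: False, a: False}


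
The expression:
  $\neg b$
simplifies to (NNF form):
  $\neg b$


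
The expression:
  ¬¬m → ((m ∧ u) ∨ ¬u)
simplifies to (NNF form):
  True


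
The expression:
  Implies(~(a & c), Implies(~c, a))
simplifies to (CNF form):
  a | c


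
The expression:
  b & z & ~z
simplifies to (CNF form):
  False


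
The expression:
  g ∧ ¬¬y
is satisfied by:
  {g: True, y: True}


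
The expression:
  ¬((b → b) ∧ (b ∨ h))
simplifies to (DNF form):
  ¬b ∧ ¬h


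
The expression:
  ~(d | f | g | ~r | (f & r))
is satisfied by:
  {r: True, g: False, d: False, f: False}


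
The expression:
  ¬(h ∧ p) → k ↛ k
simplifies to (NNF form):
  h ∧ p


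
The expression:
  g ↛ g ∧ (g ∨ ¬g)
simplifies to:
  False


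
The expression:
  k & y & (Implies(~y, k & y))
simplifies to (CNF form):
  k & y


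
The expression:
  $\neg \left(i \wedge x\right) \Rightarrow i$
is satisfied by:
  {i: True}


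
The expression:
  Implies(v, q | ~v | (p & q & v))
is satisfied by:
  {q: True, v: False}
  {v: False, q: False}
  {v: True, q: True}


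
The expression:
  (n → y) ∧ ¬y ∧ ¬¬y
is never true.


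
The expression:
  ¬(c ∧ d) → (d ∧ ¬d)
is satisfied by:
  {c: True, d: True}


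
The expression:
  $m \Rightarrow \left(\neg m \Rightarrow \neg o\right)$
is always true.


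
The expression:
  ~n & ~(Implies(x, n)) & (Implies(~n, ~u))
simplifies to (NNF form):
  x & ~n & ~u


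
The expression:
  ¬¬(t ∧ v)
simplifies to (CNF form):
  t ∧ v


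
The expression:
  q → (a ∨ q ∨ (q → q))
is always true.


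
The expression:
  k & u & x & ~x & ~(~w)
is never true.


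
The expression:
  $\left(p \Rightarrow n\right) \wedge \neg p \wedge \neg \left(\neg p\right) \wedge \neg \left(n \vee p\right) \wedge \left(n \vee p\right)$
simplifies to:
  $\text{False}$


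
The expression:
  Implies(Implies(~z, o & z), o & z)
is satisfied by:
  {o: True, z: False}
  {z: False, o: False}
  {z: True, o: True}


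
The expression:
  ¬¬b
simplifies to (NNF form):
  b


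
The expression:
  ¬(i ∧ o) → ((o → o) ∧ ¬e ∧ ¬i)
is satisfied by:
  {o: True, e: False, i: False}
  {o: False, e: False, i: False}
  {i: True, o: True, e: False}
  {i: True, e: True, o: True}


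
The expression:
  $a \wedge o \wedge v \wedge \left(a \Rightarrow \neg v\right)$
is never true.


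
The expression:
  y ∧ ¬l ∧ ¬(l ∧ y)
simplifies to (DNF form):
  y ∧ ¬l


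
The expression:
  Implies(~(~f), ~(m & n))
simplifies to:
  ~f | ~m | ~n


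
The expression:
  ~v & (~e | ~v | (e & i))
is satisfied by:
  {v: False}


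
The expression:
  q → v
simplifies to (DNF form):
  v ∨ ¬q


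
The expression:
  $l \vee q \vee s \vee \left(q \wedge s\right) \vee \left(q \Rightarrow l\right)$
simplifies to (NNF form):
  $\text{True}$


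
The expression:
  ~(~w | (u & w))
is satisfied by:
  {w: True, u: False}


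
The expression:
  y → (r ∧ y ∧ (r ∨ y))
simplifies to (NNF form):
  r ∨ ¬y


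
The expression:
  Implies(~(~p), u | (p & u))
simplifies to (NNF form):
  u | ~p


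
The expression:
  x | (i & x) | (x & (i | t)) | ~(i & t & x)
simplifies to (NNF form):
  True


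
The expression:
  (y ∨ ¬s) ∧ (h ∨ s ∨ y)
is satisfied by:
  {y: True, h: True, s: False}
  {y: True, s: False, h: False}
  {y: True, h: True, s: True}
  {y: True, s: True, h: False}
  {h: True, s: False, y: False}


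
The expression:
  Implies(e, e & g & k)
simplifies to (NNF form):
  ~e | (g & k)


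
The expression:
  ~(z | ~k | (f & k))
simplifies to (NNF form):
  k & ~f & ~z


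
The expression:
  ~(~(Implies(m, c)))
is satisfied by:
  {c: True, m: False}
  {m: False, c: False}
  {m: True, c: True}


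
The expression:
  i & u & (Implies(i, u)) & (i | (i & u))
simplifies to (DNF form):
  i & u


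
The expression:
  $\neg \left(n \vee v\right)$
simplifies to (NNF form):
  $\neg n \wedge \neg v$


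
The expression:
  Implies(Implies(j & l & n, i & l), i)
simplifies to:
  i | (j & l & n)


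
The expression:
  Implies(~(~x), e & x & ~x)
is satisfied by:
  {x: False}


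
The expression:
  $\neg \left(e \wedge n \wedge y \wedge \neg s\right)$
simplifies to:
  $s \vee \neg e \vee \neg n \vee \neg y$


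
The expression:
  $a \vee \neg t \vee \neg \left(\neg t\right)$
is always true.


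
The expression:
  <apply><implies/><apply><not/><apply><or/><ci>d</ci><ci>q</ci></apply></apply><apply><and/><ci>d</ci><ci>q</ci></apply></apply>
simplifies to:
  <apply><or/><ci>d</ci><ci>q</ci></apply>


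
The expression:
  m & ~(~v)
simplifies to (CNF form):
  m & v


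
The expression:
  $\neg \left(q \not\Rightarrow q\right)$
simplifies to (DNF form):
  $\text{True}$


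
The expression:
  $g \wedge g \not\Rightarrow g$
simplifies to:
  $\text{False}$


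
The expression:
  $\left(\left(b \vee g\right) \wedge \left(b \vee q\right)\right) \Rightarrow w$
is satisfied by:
  {w: True, g: False, q: False, b: False}
  {w: True, q: True, g: False, b: False}
  {w: True, g: True, q: False, b: False}
  {w: True, q: True, g: True, b: False}
  {b: True, w: True, g: False, q: False}
  {b: True, w: True, q: True, g: False}
  {b: True, w: True, g: True, q: False}
  {b: True, w: True, q: True, g: True}
  {b: False, g: False, q: False, w: False}
  {q: True, b: False, g: False, w: False}
  {g: True, b: False, q: False, w: False}


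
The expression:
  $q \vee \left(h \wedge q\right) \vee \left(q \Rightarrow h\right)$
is always true.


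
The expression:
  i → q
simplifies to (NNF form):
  q ∨ ¬i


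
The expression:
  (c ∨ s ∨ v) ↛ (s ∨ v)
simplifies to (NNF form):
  c ∧ ¬s ∧ ¬v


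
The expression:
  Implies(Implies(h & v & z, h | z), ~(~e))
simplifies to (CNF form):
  e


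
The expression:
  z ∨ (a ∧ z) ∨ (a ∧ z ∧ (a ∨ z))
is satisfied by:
  {z: True}


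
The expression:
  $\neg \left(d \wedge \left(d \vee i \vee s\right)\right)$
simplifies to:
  $\neg d$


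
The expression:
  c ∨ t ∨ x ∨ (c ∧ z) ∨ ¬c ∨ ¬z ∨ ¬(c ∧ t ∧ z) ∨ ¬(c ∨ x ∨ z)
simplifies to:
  True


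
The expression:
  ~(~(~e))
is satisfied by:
  {e: False}


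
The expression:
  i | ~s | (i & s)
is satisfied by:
  {i: True, s: False}
  {s: False, i: False}
  {s: True, i: True}


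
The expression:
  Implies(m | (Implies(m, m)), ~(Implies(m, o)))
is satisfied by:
  {m: True, o: False}


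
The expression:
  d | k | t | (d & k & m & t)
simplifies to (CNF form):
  d | k | t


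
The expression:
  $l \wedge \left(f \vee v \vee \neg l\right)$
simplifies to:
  $l \wedge \left(f \vee v\right)$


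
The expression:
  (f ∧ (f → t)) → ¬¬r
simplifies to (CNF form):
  r ∨ ¬f ∨ ¬t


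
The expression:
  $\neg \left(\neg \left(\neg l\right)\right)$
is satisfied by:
  {l: False}


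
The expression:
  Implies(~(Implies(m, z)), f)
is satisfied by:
  {z: True, f: True, m: False}
  {z: True, f: False, m: False}
  {f: True, z: False, m: False}
  {z: False, f: False, m: False}
  {z: True, m: True, f: True}
  {z: True, m: True, f: False}
  {m: True, f: True, z: False}


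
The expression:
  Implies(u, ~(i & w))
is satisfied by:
  {w: False, u: False, i: False}
  {i: True, w: False, u: False}
  {u: True, w: False, i: False}
  {i: True, u: True, w: False}
  {w: True, i: False, u: False}
  {i: True, w: True, u: False}
  {u: True, w: True, i: False}


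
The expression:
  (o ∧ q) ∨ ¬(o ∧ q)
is always true.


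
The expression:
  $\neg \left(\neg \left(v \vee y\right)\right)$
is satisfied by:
  {y: True, v: True}
  {y: True, v: False}
  {v: True, y: False}


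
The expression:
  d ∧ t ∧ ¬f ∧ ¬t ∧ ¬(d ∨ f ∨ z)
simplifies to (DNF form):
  False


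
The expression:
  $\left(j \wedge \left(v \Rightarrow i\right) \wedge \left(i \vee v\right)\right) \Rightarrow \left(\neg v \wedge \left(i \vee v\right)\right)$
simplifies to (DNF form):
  $\neg i \vee \neg j \vee \neg v$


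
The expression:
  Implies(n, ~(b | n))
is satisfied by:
  {n: False}


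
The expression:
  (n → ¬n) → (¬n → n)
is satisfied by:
  {n: True}


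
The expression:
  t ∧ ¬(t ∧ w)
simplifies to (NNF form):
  t ∧ ¬w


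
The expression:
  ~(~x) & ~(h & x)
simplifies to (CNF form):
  x & ~h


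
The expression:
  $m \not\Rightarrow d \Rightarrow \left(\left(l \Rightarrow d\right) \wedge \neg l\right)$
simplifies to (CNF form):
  $d \vee \neg l \vee \neg m$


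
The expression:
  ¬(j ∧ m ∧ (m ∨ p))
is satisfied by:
  {m: False, j: False}
  {j: True, m: False}
  {m: True, j: False}


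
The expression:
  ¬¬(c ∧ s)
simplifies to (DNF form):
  c ∧ s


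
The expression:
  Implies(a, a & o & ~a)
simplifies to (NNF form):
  ~a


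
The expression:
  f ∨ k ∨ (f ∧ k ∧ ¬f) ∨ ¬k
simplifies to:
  True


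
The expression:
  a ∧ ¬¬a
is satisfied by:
  {a: True}


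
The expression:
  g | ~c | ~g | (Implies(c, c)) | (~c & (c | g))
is always true.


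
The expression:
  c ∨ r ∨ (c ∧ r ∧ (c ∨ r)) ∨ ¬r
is always true.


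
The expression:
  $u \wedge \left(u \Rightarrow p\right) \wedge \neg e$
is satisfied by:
  {p: True, u: True, e: False}


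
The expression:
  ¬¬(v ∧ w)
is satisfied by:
  {w: True, v: True}


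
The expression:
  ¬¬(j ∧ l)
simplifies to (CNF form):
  j ∧ l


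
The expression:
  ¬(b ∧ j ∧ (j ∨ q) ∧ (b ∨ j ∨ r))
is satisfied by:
  {b: False, j: False}
  {j: True, b: False}
  {b: True, j: False}


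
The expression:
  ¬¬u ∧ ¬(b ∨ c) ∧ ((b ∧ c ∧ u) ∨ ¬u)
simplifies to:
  False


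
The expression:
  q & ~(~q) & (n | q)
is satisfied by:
  {q: True}


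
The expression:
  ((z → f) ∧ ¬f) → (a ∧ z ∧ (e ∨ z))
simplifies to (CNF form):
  f ∨ z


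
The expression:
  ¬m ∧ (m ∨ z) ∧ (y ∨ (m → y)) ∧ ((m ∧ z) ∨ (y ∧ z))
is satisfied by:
  {z: True, y: True, m: False}


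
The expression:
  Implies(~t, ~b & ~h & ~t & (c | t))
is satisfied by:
  {t: True, c: True, b: False, h: False}
  {t: True, c: False, b: False, h: False}
  {t: True, h: True, c: True, b: False}
  {t: True, h: True, c: False, b: False}
  {t: True, b: True, c: True, h: False}
  {t: True, b: True, c: False, h: False}
  {t: True, b: True, h: True, c: True}
  {t: True, b: True, h: True, c: False}
  {c: True, t: False, b: False, h: False}


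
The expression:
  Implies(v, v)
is always true.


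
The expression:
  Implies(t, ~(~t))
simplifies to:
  True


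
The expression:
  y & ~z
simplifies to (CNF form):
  y & ~z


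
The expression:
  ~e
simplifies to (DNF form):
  ~e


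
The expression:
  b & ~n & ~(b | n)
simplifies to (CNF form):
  False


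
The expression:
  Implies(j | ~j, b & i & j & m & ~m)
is never true.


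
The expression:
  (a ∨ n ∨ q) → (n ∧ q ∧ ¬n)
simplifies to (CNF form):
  ¬a ∧ ¬n ∧ ¬q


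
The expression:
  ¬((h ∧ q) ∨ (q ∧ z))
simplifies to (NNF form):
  (¬h ∧ ¬z) ∨ ¬q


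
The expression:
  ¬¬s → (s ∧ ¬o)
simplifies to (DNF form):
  ¬o ∨ ¬s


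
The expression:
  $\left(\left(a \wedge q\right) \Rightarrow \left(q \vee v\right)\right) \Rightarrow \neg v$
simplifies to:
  $\neg v$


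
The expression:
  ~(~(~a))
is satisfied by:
  {a: False}


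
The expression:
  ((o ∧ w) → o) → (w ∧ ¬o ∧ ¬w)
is never true.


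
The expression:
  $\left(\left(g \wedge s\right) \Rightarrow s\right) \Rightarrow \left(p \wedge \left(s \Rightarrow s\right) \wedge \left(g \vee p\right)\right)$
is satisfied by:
  {p: True}


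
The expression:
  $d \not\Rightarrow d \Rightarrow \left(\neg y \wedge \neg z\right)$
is always true.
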